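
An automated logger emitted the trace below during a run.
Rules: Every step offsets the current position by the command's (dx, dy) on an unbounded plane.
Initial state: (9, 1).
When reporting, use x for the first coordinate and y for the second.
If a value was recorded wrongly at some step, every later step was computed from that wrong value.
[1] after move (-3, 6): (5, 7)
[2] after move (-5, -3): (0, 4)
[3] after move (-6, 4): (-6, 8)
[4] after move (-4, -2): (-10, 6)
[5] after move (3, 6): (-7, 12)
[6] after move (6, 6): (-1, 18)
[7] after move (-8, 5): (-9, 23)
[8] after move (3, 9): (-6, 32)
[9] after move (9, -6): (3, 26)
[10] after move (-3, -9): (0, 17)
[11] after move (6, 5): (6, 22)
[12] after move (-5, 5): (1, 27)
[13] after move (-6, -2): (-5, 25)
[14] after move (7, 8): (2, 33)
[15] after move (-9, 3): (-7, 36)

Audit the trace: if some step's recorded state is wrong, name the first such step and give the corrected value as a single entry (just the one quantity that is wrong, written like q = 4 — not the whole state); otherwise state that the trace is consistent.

step 1, x = 6

1. x = 9 + (-3) = 6, y = 1 + (6) = 7 (a discrepancy with the trace)
Conclusion: step 1 carries the first error; the entry should be x = 6.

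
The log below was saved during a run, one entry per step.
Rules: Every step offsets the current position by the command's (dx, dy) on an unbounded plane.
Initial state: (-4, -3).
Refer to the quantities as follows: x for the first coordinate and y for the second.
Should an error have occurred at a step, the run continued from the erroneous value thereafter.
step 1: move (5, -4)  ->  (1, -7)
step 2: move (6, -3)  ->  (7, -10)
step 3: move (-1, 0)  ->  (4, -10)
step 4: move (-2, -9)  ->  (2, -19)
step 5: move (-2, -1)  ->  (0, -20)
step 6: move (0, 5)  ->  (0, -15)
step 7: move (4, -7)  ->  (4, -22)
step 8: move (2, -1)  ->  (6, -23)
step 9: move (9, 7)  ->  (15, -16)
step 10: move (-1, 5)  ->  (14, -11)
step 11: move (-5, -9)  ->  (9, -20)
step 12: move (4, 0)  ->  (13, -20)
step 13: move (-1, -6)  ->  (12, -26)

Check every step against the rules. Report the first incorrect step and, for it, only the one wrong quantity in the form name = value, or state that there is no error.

1. x = -4 + (5) = 1, y = -3 + (-4) = -7 (same as recorded)
2. x = 1 + (6) = 7, y = -7 + (-3) = -10 (exactly as logged)
3. x = 7 + (-1) = 6, y = -10 + (0) = -10 (a discrepancy with the log)
First deviation found at step 3; the corrected entry is x = 6.

step 3, x = 6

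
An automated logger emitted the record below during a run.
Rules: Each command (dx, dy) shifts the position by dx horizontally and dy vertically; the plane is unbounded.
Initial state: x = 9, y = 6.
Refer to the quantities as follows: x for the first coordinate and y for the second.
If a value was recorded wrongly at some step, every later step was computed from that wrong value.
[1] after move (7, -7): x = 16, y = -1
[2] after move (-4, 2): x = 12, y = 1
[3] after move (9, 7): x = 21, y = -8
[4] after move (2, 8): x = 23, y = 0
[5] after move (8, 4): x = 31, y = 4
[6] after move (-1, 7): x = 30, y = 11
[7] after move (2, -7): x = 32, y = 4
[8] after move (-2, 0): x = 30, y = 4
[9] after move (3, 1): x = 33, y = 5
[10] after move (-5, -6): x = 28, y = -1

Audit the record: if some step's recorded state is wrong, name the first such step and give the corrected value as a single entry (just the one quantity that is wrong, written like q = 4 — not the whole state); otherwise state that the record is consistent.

Recomputing the run from the initial state:
step 1: x = 16, y = -1
step 2: x = 12, y = 1
step 3: x = 21, y = 8
step 4: x = 23, y = 16
step 5: x = 31, y = 20
step 6: x = 30, y = 27
step 7: x = 32, y = 20
step 8: x = 30, y = 20
step 9: x = 33, y = 21
step 10: x = 28, y = 15
The first disagreement with the record is at step 3, where the value should be y = 8.

step 3, y = 8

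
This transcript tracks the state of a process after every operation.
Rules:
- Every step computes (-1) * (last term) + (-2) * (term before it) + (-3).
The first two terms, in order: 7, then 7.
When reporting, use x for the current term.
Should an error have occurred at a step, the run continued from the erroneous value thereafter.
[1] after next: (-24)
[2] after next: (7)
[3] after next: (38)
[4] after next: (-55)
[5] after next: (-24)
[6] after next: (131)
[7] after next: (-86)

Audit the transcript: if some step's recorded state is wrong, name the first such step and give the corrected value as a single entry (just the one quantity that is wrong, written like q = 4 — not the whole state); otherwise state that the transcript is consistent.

no error

Step 1: x = -1*(7) + (-2)*(7) + (-3) = -24 — checks out.
Step 2: x = -1*(-24) + (-2)*(7) + (-3) = 7 — checks out.
Step 3: x = -1*(7) + (-2)*(-24) + (-3) = 38 — confirmed correct.
Step 4: x = -1*(38) + (-2)*(7) + (-3) = -55 — agrees with the transcript.
Step 5: x = -1*(-55) + (-2)*(38) + (-3) = -24 — exactly as logged.
Step 6: x = -1*(-24) + (-2)*(-55) + (-3) = 131 — in agreement.
Step 7: x = -1*(131) + (-2)*(-24) + (-3) = -86 — verified.
All entries verified; no error found.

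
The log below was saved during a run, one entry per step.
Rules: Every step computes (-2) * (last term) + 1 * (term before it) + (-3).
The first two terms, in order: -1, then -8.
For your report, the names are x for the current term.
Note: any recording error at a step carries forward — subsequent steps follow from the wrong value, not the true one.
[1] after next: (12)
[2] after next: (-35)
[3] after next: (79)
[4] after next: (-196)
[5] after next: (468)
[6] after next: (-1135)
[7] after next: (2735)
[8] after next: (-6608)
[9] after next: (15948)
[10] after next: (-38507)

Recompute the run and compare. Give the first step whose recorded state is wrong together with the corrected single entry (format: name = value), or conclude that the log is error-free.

no error

step 1: x = -2*(-8) + (1)*(-1) + (-3) = 12 -> checks out
step 2: x = -2*(12) + (1)*(-8) + (-3) = -35 -> confirmed correct
step 3: x = -2*(-35) + (1)*(12) + (-3) = 79 -> agrees with the log
step 4: x = -2*(79) + (1)*(-35) + (-3) = -196 -> exactly as logged
step 5: x = -2*(-196) + (1)*(79) + (-3) = 468 -> matches
step 6: x = -2*(468) + (1)*(-196) + (-3) = -1135 -> same as recorded
step 7: x = -2*(-1135) + (1)*(468) + (-3) = 2735 -> checks out
step 8: x = -2*(2735) + (1)*(-1135) + (-3) = -6608 -> in agreement
step 9: x = -2*(-6608) + (1)*(2735) + (-3) = 15948 -> same as recorded
step 10: x = -2*(15948) + (1)*(-6608) + (-3) = -38507 -> confirmed correct
Each recorded entry agrees with the recomputation.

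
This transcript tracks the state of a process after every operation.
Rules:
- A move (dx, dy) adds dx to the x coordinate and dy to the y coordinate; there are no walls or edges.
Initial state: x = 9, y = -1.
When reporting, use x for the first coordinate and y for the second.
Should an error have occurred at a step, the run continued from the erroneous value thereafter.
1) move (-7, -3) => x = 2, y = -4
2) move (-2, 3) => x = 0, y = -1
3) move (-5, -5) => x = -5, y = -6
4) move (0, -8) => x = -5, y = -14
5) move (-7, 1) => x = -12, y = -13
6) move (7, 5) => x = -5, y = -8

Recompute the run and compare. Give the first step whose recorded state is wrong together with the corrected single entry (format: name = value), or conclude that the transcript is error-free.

Recomputing the run from the initial state:
step 1: x = 2, y = -4
step 2: x = 0, y = -1
step 3: x = -5, y = -6
step 4: x = -5, y = -14
step 5: x = -12, y = -13
step 6: x = -5, y = -8
This matches the transcript at every step.

no error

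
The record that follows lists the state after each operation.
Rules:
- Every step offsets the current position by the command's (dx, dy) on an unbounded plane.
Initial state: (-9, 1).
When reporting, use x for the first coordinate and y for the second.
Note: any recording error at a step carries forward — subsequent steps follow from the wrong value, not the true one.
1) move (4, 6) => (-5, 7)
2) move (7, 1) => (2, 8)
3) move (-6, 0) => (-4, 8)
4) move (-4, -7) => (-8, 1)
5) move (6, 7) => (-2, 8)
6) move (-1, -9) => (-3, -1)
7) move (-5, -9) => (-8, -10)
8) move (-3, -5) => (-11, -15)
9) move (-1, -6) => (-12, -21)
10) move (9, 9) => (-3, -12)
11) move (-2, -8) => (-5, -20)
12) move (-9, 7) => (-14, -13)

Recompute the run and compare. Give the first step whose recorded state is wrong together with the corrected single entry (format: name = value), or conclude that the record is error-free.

1. x = -9 + (4) = -5, y = 1 + (6) = 7 (checks out)
2. x = -5 + (7) = 2, y = 7 + (1) = 8 (matches)
3. x = 2 + (-6) = -4, y = 8 + (0) = 8 (same as recorded)
4. x = -4 + (-4) = -8, y = 8 + (-7) = 1 (same as recorded)
5. x = -8 + (6) = -2, y = 1 + (7) = 8 (same as recorded)
6. x = -2 + (-1) = -3, y = 8 + (-9) = -1 (exactly as logged)
7. x = -3 + (-5) = -8, y = -1 + (-9) = -10 (agrees with the record)
8. x = -8 + (-3) = -11, y = -10 + (-5) = -15 (matches)
9. x = -11 + (-1) = -12, y = -15 + (-6) = -21 (same as recorded)
10. x = -12 + (9) = -3, y = -21 + (9) = -12 (confirmed correct)
11. x = -3 + (-2) = -5, y = -12 + (-8) = -20 (in agreement)
12. x = -5 + (-9) = -14, y = -20 + (7) = -13 (consistent with the record)
All entries verified; no error found.

no error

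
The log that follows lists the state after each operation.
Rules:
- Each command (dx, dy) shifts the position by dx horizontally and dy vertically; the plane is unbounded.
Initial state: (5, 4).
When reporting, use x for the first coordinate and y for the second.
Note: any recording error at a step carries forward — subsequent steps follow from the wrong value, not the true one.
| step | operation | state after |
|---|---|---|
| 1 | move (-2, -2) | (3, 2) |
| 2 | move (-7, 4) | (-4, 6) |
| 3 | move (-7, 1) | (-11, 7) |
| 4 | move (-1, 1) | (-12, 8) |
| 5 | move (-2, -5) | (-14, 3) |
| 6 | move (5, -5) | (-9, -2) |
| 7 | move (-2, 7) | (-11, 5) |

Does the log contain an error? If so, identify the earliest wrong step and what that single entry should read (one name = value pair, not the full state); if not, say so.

Recomputing the run from the initial state:
step 1: x = 3, y = 2
step 2: x = -4, y = 6
step 3: x = -11, y = 7
step 4: x = -12, y = 8
step 5: x = -14, y = 3
step 6: x = -9, y = -2
step 7: x = -11, y = 5
This matches the log at every step.

no error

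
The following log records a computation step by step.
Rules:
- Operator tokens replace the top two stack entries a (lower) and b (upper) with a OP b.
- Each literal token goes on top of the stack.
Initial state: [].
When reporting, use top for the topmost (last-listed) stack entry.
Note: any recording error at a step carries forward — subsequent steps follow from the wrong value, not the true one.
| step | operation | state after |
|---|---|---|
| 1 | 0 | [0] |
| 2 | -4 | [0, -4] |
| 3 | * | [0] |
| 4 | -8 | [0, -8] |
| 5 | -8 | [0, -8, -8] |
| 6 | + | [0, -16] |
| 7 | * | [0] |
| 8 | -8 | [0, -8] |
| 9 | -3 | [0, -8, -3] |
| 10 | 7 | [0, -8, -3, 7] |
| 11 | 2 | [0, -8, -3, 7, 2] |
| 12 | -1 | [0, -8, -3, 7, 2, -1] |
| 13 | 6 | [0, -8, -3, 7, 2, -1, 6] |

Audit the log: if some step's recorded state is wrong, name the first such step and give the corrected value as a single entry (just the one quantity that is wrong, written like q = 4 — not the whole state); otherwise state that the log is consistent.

Step 1: push 0: top = 0 — in agreement.
Step 2: push -4: top = -4 — in agreement.
Step 3: 0 * -4 = 0 — confirmed correct.
Step 4: push -8: top = -8 — exactly as logged.
Step 5: push -8: top = -8 — matches.
Step 6: -8 + -8 = -16 — same as recorded.
Step 7: 0 * -16 = 0 — checks out.
Step 8: push -8: top = -8 — checks out.
Step 9: push -3: top = -3 — checks out.
Step 10: push 7: top = 7 — agrees with the log.
Step 11: push 2: top = 2 — exactly as logged.
Step 12: push -1: top = -1 — no discrepancy.
Step 13: push 6: top = 6 — verified.
The recomputation confirms every line.

no error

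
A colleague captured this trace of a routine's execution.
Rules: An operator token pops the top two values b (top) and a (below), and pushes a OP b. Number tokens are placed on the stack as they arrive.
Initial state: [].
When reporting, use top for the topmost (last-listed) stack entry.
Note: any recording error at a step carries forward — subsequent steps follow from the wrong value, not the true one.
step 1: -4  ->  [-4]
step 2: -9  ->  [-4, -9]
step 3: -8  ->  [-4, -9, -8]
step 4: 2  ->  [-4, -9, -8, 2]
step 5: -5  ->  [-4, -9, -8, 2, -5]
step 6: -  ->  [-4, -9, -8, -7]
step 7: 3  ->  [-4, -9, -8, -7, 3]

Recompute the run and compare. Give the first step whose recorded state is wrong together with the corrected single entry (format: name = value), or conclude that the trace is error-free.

step 6, top = 7

step 1: push -4: top = -4 -> verified
step 2: push -9: top = -9 -> confirmed correct
step 3: push -8: top = -8 -> in agreement
step 4: push 2: top = 2 -> same as recorded
step 5: push -5: top = -5 -> matches
step 6: 2 - -5 = 7 -> first mismatch against the trace
The audit stops at step 6: the recorded entry is wrong and should be top = 7.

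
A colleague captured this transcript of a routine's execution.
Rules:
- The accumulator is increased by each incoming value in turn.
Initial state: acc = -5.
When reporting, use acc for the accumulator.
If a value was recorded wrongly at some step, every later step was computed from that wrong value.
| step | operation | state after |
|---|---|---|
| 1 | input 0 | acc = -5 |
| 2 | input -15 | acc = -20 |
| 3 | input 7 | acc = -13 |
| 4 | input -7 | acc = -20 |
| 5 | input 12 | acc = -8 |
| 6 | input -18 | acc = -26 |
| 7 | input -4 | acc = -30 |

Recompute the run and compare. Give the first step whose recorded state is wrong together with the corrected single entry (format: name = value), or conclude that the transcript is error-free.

no error

Recomputing the run from the initial state:
step 1: acc = -5
step 2: acc = -20
step 3: acc = -13
step 4: acc = -20
step 5: acc = -8
step 6: acc = -26
step 7: acc = -30
This matches the transcript at every step.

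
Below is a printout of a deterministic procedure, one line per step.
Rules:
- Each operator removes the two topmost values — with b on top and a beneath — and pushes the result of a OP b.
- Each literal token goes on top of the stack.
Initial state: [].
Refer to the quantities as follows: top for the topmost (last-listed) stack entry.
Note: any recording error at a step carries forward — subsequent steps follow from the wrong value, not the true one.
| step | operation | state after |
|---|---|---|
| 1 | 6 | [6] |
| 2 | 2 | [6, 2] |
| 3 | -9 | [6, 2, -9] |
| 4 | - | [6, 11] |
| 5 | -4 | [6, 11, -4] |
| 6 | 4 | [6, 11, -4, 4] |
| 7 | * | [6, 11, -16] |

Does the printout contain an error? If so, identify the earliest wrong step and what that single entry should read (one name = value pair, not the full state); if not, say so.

Recomputing the run from the initial state:
step 1: [6]
step 2: [6, 2]
step 3: [6, 2, -9]
step 4: [6, 11]
step 5: [6, 11, -4]
step 6: [6, 11, -4, 4]
step 7: [6, 11, -16]
This matches the printout at every step.

no error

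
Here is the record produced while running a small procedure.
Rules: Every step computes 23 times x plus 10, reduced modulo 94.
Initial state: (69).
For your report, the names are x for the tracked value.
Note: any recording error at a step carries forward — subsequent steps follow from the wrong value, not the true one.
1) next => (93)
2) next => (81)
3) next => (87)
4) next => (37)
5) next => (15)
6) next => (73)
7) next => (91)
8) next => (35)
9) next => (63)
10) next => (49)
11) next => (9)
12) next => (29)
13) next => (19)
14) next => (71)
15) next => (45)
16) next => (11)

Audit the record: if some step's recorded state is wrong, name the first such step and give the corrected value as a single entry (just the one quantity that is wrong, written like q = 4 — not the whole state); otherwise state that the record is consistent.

no error

Step 1: x = (23*69 + 10) mod 94 = 93 — checks out.
Step 2: x = (23*93 + 10) mod 94 = 81 — agrees with the record.
Step 3: x = (23*81 + 10) mod 94 = 87 — agrees with the record.
Step 4: x = (23*87 + 10) mod 94 = 37 — no discrepancy.
Step 5: x = (23*37 + 10) mod 94 = 15 — no discrepancy.
Step 6: x = (23*15 + 10) mod 94 = 73 — confirmed correct.
Step 7: x = (23*73 + 10) mod 94 = 91 — in agreement.
Step 8: x = (23*91 + 10) mod 94 = 35 — agrees with the record.
Step 9: x = (23*35 + 10) mod 94 = 63 — agrees with the record.
Step 10: x = (23*63 + 10) mod 94 = 49 — no discrepancy.
Step 11: x = (23*49 + 10) mod 94 = 9 — verified.
Step 12: x = (23*9 + 10) mod 94 = 29 — matches.
Step 13: x = (23*29 + 10) mod 94 = 19 — verified.
Step 14: x = (23*19 + 10) mod 94 = 71 — in agreement.
Step 15: x = (23*71 + 10) mod 94 = 45 — same as recorded.
Step 16: x = (23*45 + 10) mod 94 = 11 — agrees with the record.
The whole run recomputes cleanly — no discrepancies.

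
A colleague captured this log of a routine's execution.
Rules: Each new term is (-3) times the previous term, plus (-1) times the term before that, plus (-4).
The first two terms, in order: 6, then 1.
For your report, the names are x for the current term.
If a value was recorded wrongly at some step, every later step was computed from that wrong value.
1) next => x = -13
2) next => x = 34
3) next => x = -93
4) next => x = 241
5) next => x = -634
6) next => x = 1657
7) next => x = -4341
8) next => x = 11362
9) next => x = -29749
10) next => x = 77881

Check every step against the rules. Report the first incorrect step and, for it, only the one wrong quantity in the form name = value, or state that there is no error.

no error

1. x = -3*(1) + (-1)*(6) + (-4) = -13 (in agreement)
2. x = -3*(-13) + (-1)*(1) + (-4) = 34 (same as recorded)
3. x = -3*(34) + (-1)*(-13) + (-4) = -93 (consistent with the log)
4. x = -3*(-93) + (-1)*(34) + (-4) = 241 (no discrepancy)
5. x = -3*(241) + (-1)*(-93) + (-4) = -634 (in agreement)
6. x = -3*(-634) + (-1)*(241) + (-4) = 1657 (matches)
7. x = -3*(1657) + (-1)*(-634) + (-4) = -4341 (same as recorded)
8. x = -3*(-4341) + (-1)*(1657) + (-4) = 11362 (no discrepancy)
9. x = -3*(11362) + (-1)*(-4341) + (-4) = -29749 (matches)
10. x = -3*(-29749) + (-1)*(11362) + (-4) = 77881 (exactly as logged)
Each recorded entry agrees with the recomputation.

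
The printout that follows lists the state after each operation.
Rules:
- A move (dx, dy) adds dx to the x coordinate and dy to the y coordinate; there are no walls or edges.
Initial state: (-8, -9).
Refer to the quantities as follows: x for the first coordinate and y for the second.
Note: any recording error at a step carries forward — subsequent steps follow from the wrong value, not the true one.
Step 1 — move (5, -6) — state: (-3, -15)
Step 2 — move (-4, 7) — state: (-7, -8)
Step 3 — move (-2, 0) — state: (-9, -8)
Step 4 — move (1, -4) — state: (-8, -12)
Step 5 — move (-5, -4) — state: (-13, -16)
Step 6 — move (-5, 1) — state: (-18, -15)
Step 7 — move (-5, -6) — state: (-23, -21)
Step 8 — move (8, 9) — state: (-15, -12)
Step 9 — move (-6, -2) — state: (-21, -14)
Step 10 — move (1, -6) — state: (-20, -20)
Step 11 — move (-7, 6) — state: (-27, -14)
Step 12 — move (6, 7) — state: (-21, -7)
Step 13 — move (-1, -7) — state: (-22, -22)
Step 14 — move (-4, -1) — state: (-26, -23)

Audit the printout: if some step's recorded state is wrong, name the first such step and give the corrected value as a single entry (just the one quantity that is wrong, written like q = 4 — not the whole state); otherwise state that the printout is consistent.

Recomputing the run from the initial state:
step 1: x = -3, y = -15
step 2: x = -7, y = -8
step 3: x = -9, y = -8
step 4: x = -8, y = -12
step 5: x = -13, y = -16
step 6: x = -18, y = -15
step 7: x = -23, y = -21
step 8: x = -15, y = -12
step 9: x = -21, y = -14
step 10: x = -20, y = -20
step 11: x = -27, y = -14
step 12: x = -21, y = -7
step 13: x = -22, y = -14
step 14: x = -26, y = -15
The first disagreement with the printout is at step 13, where the value should be y = -14.

step 13, y = -14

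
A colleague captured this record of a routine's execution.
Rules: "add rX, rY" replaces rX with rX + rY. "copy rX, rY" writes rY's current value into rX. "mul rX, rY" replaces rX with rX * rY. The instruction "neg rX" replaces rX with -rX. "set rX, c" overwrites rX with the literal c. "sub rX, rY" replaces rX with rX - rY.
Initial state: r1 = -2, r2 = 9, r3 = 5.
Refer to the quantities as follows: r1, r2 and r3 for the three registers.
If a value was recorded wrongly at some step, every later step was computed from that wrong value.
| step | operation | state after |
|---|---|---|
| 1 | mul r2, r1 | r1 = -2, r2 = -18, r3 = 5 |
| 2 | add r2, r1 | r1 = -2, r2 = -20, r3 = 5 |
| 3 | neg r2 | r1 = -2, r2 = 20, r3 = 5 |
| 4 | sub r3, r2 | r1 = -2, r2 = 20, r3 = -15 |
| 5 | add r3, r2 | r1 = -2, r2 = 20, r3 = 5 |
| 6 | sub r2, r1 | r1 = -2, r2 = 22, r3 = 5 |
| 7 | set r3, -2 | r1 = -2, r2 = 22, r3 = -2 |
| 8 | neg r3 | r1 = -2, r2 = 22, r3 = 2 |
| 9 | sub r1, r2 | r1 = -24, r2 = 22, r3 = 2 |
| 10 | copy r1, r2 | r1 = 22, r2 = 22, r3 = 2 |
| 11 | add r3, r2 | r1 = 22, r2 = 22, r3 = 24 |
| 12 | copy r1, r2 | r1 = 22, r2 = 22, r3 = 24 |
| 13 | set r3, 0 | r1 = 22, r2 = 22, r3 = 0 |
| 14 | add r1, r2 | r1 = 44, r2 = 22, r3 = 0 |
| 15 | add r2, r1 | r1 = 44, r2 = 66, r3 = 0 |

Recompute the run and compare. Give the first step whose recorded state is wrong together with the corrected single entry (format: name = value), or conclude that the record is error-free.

Recomputing the run from the initial state:
step 1: r1 = -2, r2 = -18, r3 = 5
step 2: r1 = -2, r2 = -20, r3 = 5
step 3: r1 = -2, r2 = 20, r3 = 5
step 4: r1 = -2, r2 = 20, r3 = -15
step 5: r1 = -2, r2 = 20, r3 = 5
step 6: r1 = -2, r2 = 22, r3 = 5
step 7: r1 = -2, r2 = 22, r3 = -2
step 8: r1 = -2, r2 = 22, r3 = 2
step 9: r1 = -24, r2 = 22, r3 = 2
step 10: r1 = 22, r2 = 22, r3 = 2
step 11: r1 = 22, r2 = 22, r3 = 24
step 12: r1 = 22, r2 = 22, r3 = 24
step 13: r1 = 22, r2 = 22, r3 = 0
step 14: r1 = 44, r2 = 22, r3 = 0
step 15: r1 = 44, r2 = 66, r3 = 0
This matches the record at every step.

no error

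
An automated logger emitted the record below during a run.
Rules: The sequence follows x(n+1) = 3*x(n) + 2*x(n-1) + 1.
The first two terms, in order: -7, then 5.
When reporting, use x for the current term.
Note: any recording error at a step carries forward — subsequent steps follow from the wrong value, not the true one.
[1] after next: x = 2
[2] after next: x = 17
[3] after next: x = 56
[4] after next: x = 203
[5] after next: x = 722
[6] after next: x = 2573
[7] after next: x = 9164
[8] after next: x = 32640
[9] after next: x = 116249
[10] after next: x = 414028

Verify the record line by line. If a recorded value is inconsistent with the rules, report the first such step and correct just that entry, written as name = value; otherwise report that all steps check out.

1. x = 3*(5) + (2)*(-7) + (1) = 2 (confirmed correct)
2. x = 3*(2) + (2)*(5) + (1) = 17 (same as recorded)
3. x = 3*(17) + (2)*(2) + (1) = 56 (in agreement)
4. x = 3*(56) + (2)*(17) + (1) = 203 (confirmed correct)
5. x = 3*(203) + (2)*(56) + (1) = 722 (verified)
6. x = 3*(722) + (2)*(203) + (1) = 2573 (no discrepancy)
7. x = 3*(2573) + (2)*(722) + (1) = 9164 (no discrepancy)
8. x = 3*(9164) + (2)*(2573) + (1) = 32639 (the record disagrees here)
So the first discrepancy is step 8, where the right value is x = 32639.

step 8, x = 32639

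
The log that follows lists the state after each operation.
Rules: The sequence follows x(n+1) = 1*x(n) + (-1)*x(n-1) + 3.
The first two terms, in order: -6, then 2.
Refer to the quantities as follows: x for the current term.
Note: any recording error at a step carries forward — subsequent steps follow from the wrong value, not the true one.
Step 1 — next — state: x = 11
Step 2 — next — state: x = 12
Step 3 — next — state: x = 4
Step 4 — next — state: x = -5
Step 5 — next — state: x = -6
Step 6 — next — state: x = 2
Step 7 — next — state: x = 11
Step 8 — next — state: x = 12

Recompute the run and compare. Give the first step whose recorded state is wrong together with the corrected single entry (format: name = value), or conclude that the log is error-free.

no error

1. x = 1*(2) + (-1)*(-6) + (3) = 11 (verified)
2. x = 1*(11) + (-1)*(2) + (3) = 12 (consistent with the log)
3. x = 1*(12) + (-1)*(11) + (3) = 4 (matches)
4. x = 1*(4) + (-1)*(12) + (3) = -5 (consistent with the log)
5. x = 1*(-5) + (-1)*(4) + (3) = -6 (exactly as logged)
6. x = 1*(-6) + (-1)*(-5) + (3) = 2 (in agreement)
7. x = 1*(2) + (-1)*(-6) + (3) = 11 (no discrepancy)
8. x = 1*(11) + (-1)*(2) + (3) = 12 (matches)
All steps check out; nothing to correct.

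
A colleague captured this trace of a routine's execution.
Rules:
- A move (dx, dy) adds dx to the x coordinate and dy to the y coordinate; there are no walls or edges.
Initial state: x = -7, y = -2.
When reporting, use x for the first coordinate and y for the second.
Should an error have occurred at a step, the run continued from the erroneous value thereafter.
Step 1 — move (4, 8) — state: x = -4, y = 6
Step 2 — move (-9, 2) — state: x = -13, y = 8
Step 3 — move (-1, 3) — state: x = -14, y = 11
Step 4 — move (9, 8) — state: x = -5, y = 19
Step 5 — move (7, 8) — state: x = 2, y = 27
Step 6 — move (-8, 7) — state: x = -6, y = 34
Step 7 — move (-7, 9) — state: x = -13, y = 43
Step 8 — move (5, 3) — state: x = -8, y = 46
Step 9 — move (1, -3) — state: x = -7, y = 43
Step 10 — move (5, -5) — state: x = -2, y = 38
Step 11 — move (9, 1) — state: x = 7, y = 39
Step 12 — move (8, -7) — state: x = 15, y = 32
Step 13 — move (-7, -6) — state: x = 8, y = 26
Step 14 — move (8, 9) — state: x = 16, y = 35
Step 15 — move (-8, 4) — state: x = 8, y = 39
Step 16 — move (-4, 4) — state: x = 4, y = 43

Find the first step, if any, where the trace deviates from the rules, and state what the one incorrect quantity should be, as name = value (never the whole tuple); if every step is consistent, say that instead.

1. x = -7 + (4) = -3, y = -2 + (8) = 6 (first mismatch against the trace)
First deviation found at step 1; the corrected entry is x = -3.

step 1, x = -3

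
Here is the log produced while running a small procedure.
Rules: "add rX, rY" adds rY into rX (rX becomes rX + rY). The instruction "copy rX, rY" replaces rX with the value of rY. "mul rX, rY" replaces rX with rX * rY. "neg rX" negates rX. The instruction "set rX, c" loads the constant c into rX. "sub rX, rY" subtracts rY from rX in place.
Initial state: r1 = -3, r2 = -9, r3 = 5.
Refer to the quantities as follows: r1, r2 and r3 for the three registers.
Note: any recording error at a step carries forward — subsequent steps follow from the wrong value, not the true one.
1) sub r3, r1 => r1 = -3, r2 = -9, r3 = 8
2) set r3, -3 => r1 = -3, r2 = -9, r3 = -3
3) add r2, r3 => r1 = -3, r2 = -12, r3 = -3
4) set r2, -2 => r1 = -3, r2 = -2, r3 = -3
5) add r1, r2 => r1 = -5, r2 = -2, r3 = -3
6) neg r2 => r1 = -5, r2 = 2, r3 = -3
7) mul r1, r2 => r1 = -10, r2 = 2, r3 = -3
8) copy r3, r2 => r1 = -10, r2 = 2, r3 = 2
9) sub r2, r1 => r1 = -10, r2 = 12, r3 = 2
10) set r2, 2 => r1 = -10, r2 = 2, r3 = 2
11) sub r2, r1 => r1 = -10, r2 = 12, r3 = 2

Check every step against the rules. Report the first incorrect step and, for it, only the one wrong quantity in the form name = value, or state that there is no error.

no error

Step 1: r3 = 5 - -3 = 8 — exactly as logged.
Step 2: r3 = -3 — in agreement.
Step 3: r2 = -9 + -3 = -12 — agrees with the log.
Step 4: r2 = -2 — exactly as logged.
Step 5: r1 = -3 + -2 = -5 — no discrepancy.
Step 6: r2 = -(-2) = 2 — agrees with the log.
Step 7: r1 = -5 * 2 = -10 — confirmed correct.
Step 8: r3 = 2 — checks out.
Step 9: r2 = 2 - -10 = 12 — confirmed correct.
Step 10: r2 = 2 — agrees with the log.
Step 11: r2 = 2 - -10 = 12 — same as recorded.
Every step is consistent.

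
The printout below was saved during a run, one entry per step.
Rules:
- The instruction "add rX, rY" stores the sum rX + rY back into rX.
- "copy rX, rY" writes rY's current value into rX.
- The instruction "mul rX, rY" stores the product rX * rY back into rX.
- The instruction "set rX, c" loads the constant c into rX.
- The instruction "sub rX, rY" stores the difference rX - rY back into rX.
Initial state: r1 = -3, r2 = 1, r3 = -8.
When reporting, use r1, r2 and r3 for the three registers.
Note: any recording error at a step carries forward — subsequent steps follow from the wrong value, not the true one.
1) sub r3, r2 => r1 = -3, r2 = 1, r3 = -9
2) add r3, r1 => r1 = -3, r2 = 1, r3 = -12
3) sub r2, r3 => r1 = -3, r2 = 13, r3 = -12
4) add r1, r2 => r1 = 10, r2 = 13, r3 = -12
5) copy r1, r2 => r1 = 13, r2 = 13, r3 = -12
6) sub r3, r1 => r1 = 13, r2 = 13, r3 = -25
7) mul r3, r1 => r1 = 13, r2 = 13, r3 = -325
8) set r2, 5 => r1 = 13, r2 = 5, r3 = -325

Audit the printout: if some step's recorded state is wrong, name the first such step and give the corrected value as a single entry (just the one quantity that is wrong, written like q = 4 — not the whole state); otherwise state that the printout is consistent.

no error

step 1: r3 = -8 - 1 = -9 -> in agreement
step 2: r3 = -9 + -3 = -12 -> agrees with the printout
step 3: r2 = 1 - -12 = 13 -> verified
step 4: r1 = -3 + 13 = 10 -> exactly as logged
step 5: r1 = 13 -> consistent with the printout
step 6: r3 = -12 - 13 = -25 -> checks out
step 7: r3 = -25 * 13 = -325 -> consistent with the printout
step 8: r2 = 5 -> consistent with the printout
Every step is consistent.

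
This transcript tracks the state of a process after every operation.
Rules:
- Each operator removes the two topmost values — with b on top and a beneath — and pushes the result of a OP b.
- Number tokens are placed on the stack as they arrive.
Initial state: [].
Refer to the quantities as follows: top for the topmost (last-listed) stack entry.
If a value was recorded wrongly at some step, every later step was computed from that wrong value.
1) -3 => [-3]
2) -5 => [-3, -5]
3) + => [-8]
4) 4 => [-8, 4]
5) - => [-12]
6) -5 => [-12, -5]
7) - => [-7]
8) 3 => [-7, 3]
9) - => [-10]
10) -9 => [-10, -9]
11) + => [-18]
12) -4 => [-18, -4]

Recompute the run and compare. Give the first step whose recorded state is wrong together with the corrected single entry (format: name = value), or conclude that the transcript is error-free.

Recomputing the run from the initial state:
step 1: [-3]
step 2: [-3, -5]
step 3: [-8]
step 4: [-8, 4]
step 5: [-12]
step 6: [-12, -5]
step 7: [-7]
step 8: [-7, 3]
step 9: [-10]
step 10: [-10, -9]
step 11: [-19]
step 12: [-19, -4]
The first disagreement with the transcript is at step 11, where the value should be top = -19.

step 11, top = -19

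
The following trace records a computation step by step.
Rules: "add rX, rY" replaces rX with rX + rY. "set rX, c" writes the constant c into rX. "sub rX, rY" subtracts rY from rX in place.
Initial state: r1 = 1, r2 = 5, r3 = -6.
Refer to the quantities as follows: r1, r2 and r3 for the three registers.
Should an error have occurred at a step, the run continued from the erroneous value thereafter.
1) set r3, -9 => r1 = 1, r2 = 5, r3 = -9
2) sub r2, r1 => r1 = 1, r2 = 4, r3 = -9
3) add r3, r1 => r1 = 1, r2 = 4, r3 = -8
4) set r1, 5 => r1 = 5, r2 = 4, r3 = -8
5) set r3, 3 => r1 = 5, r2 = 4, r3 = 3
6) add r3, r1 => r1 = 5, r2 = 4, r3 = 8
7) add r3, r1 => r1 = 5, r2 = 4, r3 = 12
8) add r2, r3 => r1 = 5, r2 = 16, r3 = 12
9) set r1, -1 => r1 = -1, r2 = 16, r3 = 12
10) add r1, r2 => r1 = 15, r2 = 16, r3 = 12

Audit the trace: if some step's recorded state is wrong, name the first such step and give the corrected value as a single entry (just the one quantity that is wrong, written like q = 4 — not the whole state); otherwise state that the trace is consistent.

step 7, r3 = 13

Step 1: r3 = -9 — matches.
Step 2: r2 = 5 - 1 = 4 — in agreement.
Step 3: r3 = -9 + 1 = -8 — no discrepancy.
Step 4: r1 = 5 — confirmed correct.
Step 5: r3 = 3 — verified.
Step 6: r3 = 3 + 5 = 8 — same as recorded.
Step 7: r3 = 8 + 5 = 13 — the trace disagrees here.
So the first discrepancy is step 7, where the right value is r3 = 13.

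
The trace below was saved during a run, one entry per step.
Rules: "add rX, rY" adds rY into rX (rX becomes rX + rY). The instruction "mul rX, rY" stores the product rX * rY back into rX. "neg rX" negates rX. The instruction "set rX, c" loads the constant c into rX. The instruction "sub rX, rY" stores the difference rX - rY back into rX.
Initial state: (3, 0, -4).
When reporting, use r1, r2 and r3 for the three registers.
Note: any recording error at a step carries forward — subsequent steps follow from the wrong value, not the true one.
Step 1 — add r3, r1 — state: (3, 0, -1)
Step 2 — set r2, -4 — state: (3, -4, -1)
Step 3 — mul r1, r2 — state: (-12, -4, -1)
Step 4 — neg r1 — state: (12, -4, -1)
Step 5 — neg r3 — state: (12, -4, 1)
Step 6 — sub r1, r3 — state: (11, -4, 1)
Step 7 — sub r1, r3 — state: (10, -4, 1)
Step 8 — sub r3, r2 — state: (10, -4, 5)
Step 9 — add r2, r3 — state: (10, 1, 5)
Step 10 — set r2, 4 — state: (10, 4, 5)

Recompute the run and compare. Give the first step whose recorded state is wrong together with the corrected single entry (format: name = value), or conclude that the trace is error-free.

step 1: r3 = -4 + 3 = -1 -> consistent with the trace
step 2: r2 = -4 -> confirmed correct
step 3: r1 = 3 * -4 = -12 -> consistent with the trace
step 4: r1 = -(-12) = 12 -> checks out
step 5: r3 = -(-1) = 1 -> verified
step 6: r1 = 12 - 1 = 11 -> in agreement
step 7: r1 = 11 - 1 = 10 -> consistent with the trace
step 8: r3 = 1 - -4 = 5 -> agrees with the trace
step 9: r2 = -4 + 5 = 1 -> no discrepancy
step 10: r2 = 4 -> no discrepancy
The recomputation confirms every line.

no error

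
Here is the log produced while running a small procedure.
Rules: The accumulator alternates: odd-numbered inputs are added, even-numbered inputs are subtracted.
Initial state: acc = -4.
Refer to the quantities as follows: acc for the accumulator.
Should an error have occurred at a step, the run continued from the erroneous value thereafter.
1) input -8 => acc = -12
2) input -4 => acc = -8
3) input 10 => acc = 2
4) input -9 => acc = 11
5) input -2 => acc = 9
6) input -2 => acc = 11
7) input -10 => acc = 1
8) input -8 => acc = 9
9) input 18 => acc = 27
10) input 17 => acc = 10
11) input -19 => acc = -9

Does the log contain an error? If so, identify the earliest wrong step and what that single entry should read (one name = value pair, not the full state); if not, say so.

no error

Recomputing the run from the initial state:
step 1: acc = -12
step 2: acc = -8
step 3: acc = 2
step 4: acc = 11
step 5: acc = 9
step 6: acc = 11
step 7: acc = 1
step 8: acc = 9
step 9: acc = 27
step 10: acc = 10
step 11: acc = -9
This matches the log at every step.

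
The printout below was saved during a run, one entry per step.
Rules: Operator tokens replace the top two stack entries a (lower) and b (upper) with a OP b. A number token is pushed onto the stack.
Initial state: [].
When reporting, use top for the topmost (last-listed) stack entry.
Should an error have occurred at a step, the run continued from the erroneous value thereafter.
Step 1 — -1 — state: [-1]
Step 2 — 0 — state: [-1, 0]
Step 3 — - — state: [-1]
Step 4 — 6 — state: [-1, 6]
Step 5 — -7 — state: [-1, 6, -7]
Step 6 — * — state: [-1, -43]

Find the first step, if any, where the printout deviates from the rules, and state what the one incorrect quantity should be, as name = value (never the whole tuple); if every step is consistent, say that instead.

1. push -1: top = -1 (no discrepancy)
2. push 0: top = 0 (checks out)
3. -1 - 0 = -1 (exactly as logged)
4. push 6: top = 6 (no discrepancy)
5. push -7: top = -7 (matches)
6. 6 * -7 = -42 (the entry is off here)
So the first discrepancy is step 6, where the right value is top = -42.

step 6, top = -42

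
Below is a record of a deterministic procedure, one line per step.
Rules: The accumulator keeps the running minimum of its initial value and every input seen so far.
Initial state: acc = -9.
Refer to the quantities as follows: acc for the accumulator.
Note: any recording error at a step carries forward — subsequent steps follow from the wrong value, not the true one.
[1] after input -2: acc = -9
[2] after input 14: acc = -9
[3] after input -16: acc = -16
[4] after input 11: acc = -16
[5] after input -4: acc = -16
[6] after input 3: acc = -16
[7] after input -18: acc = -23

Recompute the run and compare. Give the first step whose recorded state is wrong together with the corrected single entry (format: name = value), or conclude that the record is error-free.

step 1: acc = min(-9, -2) = -9 -> exactly as logged
step 2: acc = min(-9, 14) = -9 -> consistent with the record
step 3: acc = min(-9, -16) = -16 -> consistent with the record
step 4: acc = min(-16, 11) = -16 -> checks out
step 5: acc = min(-16, -4) = -16 -> verified
step 6: acc = min(-16, 3) = -16 -> checks out
step 7: acc = min(-16, -18) = -18 -> the entry is off here
So the first discrepancy is step 7, where the right value is acc = -18.

step 7, acc = -18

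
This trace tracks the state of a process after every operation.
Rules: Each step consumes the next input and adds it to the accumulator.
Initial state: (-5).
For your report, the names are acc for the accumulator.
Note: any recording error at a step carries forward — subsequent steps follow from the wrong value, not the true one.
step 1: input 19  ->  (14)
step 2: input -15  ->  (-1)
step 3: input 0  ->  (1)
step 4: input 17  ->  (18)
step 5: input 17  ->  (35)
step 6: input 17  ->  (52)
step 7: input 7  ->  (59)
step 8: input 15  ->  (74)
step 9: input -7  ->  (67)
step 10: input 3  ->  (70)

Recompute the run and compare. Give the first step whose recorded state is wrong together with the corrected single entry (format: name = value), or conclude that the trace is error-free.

step 3, acc = -1

Recomputing the run from the initial state:
step 1: acc = 14
step 2: acc = -1
step 3: acc = -1
step 4: acc = 16
step 5: acc = 33
step 6: acc = 50
step 7: acc = 57
step 8: acc = 72
step 9: acc = 65
step 10: acc = 68
The first disagreement with the trace is at step 3, where the value should be acc = -1.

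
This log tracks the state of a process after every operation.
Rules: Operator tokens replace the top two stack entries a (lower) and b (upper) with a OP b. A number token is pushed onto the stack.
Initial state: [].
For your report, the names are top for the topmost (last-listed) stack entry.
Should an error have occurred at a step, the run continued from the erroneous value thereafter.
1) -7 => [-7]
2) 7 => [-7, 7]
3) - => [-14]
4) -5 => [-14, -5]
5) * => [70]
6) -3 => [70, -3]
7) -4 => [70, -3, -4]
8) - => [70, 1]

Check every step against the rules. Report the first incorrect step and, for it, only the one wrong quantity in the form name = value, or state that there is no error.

step 1: push -7: top = -7 -> consistent with the log
step 2: push 7: top = 7 -> verified
step 3: -7 - 7 = -14 -> same as recorded
step 4: push -5: top = -5 -> matches
step 5: -14 * -5 = 70 -> confirmed correct
step 6: push -3: top = -3 -> agrees with the log
step 7: push -4: top = -4 -> in agreement
step 8: -3 - -4 = 1 -> confirmed correct
All steps check out; nothing to correct.

no error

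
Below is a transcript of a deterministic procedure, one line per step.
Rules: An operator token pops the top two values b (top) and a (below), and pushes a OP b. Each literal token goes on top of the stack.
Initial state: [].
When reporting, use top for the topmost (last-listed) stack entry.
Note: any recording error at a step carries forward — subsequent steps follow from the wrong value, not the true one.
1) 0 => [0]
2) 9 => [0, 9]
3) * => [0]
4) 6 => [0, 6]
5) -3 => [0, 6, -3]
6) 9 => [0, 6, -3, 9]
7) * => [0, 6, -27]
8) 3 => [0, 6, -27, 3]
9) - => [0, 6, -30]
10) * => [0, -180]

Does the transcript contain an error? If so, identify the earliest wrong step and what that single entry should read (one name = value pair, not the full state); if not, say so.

step 1: push 0: top = 0 -> checks out
step 2: push 9: top = 9 -> confirmed correct
step 3: 0 * 9 = 0 -> agrees with the transcript
step 4: push 6: top = 6 -> exactly as logged
step 5: push -3: top = -3 -> in agreement
step 6: push 9: top = 9 -> matches
step 7: -3 * 9 = -27 -> same as recorded
step 8: push 3: top = 3 -> confirmed correct
step 9: -27 - 3 = -30 -> checks out
step 10: 6 * -30 = -180 -> no discrepancy
The whole run recomputes cleanly — no discrepancies.

no error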